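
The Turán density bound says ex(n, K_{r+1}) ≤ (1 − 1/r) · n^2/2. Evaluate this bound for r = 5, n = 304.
Turán density bound = (4/5) · 304^2/2 = 184832/5 ≈ 36966.4

Turán's theorem: ex(n, K_{r+1}) is achieved by the complete r-partite Turán graph T(n, r) with parts as balanced as possible, and is at most (1 − 1/r) · n^2/2. For r = 5, n = 304: the density bound is (4/5) · 92416/2 = 184832/5 ≈ 36966.4. The integer-valued extremum is e(T(304, 5)) = 36966, which is strictly less than the density bound 184832/5 since 5 ∤ 304 (the parts of T(304, 5) cannot all be equal).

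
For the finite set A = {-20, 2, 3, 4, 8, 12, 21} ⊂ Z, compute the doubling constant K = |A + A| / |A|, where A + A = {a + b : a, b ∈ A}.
K = |A + A| / |A| = 25/7

Enumerate A + A = {a + b : a, b ∈ A}. With |A| = 7, there are |A|^2 = 49 ordered sum pairs; collecting distinct values, A + A = {-40, -18, -17, -16, -12, -8, 1, 4, 5, 6, 7, 8, 10, 11, 12, 14, 15, 16, 20, 23, 24, 25, 29, 33, 42}, so |A + A| = 25. Thus K = 25/7. For comparison, the minimum possible |A + A| over all 7-element sets is 2·7 − 1 = 13 (so min K = 13/7), attained only by arithmetic progressions.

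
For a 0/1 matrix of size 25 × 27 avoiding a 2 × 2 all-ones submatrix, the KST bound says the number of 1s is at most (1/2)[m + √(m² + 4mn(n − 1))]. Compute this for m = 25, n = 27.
z(25, 27; 2, 2) ≤ (1/2)[25 + √(25² + 4·25·27·26)] = (1/2)[25 + √70825] = 145.5648

Kővári–Sós–Turán: let r_1, ..., r_25 be the row sums and z = Σ r_i the total number of 1s. Each pair of columns can share at most one row with both entries 1 (else a 2×2 all-ones block appears), so Σ_i C(r_i, 2) ≤ C(27, 2) = 351. By convexity Σ_i C(r_i, 2) ≥ 25·C(z/25, 2) = z(z − 25)/(2·25), giving z² − 25z − 25·27·26 ≤ 0 and hence z ≤ (1/2)[25 + √(625 + 4·17550)] = (1/2)[25 + √70825] ≈ (1/2)(25 + 266.1297) = 145.5648.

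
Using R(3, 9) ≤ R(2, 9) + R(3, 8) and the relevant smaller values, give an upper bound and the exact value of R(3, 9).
R(3, 9) ≤ R(2, 9) + R(3, 8) = 9 + 28 = 37; exact value R(3, 9) = 36.

The Erdős–Szekeres recurrence R(r, s) ≤ R(r−1, s) + R(r, s−1) applied to (r, s) = (3, 9) gives
  R(3, 9) ≤ R(2, 9) + R(3, 8) = 9 + 28 = 37.
(Recall R(2, k) = k and R is symmetric.) The recurrence is not tight here (it gives 37, but the exact value is R(3, 9) = 36); the tight upper bound requires a sharper argument than the simple recurrence, combined with a lower-bound construction on K_{35}.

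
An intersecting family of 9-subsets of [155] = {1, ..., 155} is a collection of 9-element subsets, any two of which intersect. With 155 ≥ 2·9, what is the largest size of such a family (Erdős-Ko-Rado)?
max |F| = C(154, 8) = 6521818990995

Erdős-Ko-Rado (1961): when n ≥ 2k, max |F| = C(n−1, k−1). The bound is attained by the star {A : i ∈ A} for any fixed i ∈ [n]. Here C(155−1, 9−1) = C(154, 8) = 6521818990995.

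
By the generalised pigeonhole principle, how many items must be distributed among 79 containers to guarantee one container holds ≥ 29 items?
n = (29 − 1)·79 + 1 = 2213

By the generalised pigeonhole principle, to guarantee some box contains ≥ r objects we need more than (r − 1) · k objects total. Threshold: n = (r − 1) · k + 1. With r = 29 and k = 79: n = 28 · 79 + 1 = 2212 + 1 = 2213. For n = 2212 = 28 · 79, we can put exactly 28 objects in every box, avoiding 29 in any single one — so 2213 is tight.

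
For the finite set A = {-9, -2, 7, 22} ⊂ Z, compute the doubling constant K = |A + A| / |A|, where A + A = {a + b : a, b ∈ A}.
K = |A + A| / |A| = 10/4 = 5/2

Enumerate A + A = {a + b : a, b ∈ A}. With |A| = 4, there are |A|^2 = 16 ordered sum pairs; collecting distinct values, A + A = {-18, -11, -4, -2, 5, 13, 14, 20, 29, 44}, so |A + A| = 10. Thus K = 10/4 = 5/2. For comparison, the minimum possible |A + A| over all 4-element sets is 2·4 − 1 = 7 (so min K = 7/4), attained only by arithmetic progressions.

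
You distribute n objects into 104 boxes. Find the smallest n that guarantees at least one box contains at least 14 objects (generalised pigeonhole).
n = (14 − 1)·104 + 1 = 1353

By the generalised pigeonhole principle, to guarantee some box contains ≥ r objects we need more than (r − 1) · k objects total. Threshold: n = (r − 1) · k + 1. With r = 14 and k = 104: n = 13 · 104 + 1 = 1352 + 1 = 1353. For n = 1352 = 13 · 104, we can put exactly 13 objects in every box, avoiding 14 in any single one — so 1353 is tight.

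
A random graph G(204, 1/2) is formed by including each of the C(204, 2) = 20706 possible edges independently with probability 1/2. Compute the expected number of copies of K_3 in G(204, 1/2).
E[# K_3] = C(204, 3) · (1/2)^C(3, 2) = 1394204 / 2^3 = 348551/2 = 174275.5

For each 3-subset S of vertices (there are C(204, 3) = 1394204 such S), let X_S = 1 if S induces a K_3 (all C(3, 2) = 3 edges present). Then P(X_S = 1) = (1/2)^3 = 1/8. By linearity of expectation, E[# K_3] = C(204, 3) · (1/2)^3 = 1394204 / 8 = 348551/2 = 174275.5.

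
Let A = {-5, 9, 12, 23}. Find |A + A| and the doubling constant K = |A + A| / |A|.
K = |A + A| / |A| = 9/4

Enumerate A + A = {a + b : a, b ∈ A}. With |A| = 4, there are |A|^2 = 16 ordered sum pairs; collecting distinct values, A + A = {-10, 4, 7, 18, 21, 24, 32, 35, 46}, so |A + A| = 9. Thus K = 9/4. For comparison, the minimum possible |A + A| over all 4-element sets is 2·4 − 1 = 7 (so min K = 7/4), attained only by arithmetic progressions.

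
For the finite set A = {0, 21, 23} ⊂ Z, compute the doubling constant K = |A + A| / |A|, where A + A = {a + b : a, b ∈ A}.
K = |A + A| / |A| = 6/3 = 2

Enumerate A + A = {a + b : a, b ∈ A}. With |A| = 3, there are |A|^2 = 9 ordered sum pairs; collecting distinct values, A + A = {0, 21, 23, 42, 44, 46}, so |A + A| = 6. Thus K = 6/3 = 2. For comparison, the minimum possible |A + A| over all 3-element sets is 2·3 − 1 = 5 (so min K = 5/3), attained only by arithmetic progressions.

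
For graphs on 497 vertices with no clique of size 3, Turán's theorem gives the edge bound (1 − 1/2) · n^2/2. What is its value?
Turán density bound = (1/2) · 497^2/2 = 247009/4 ≈ 61752.25

Turán's theorem: ex(n, K_{r+1}) is achieved by the complete r-partite Turán graph T(n, r) with parts as balanced as possible, and is at most (1 − 1/r) · n^2/2. For r = 2, n = 497: the density bound is (1/2) · 247009/2 = 247009/4 ≈ 61752.25. The integer-valued extremum is e(T(497, 2)) = 61752, which is strictly less than the density bound 247009/4 since 2 ∤ 497 (the parts of T(497, 2) cannot all be equal).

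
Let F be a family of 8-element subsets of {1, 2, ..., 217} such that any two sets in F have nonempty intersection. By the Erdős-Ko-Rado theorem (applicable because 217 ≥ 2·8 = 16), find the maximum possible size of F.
max |F| = C(216, 7) = 3945414736440

The Erdős-Ko-Rado theorem states: for n ≥ 2k, an intersecting family of k-subsets of an n-element set has size at most C(n − 1, k − 1), with equality for 'star' families {A ⊆ [n] : |A| = k, i ∈ A} (fix an element i). For n = 217, k = 8: C(216, 7) = 3945414736440.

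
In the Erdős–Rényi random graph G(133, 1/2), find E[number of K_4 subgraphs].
E[# K_4] = C(133, 4) · (1/2)^C(4, 2) = 12457445 / 2^6 = 194647.578125

For each 4-subset S of vertices (there are C(133, 4) = 12457445 such S), let X_S = 1 if S induces a K_4 (all C(4, 2) = 6 edges present). Then P(X_S = 1) = (1/2)^6 = 1/64. By linearity of expectation, E[# K_4] = C(133, 4) · (1/2)^6 = 12457445 / 64 = 194647.578125.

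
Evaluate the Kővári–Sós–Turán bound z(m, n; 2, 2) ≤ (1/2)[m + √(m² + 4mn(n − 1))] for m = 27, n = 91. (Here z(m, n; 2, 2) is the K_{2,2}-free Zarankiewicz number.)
z(27, 91; 2, 2) ≤ (1/2)[27 + √(27² + 4·27·91·90)] = (1/2)[27 + √885249] = 483.9384

Kővári–Sós–Turán: let r_1, ..., r_27 be the row sums and z = Σ r_i the total number of 1s. Each pair of columns can share at most one row with both entries 1 (else a 2×2 all-ones block appears), so Σ_i C(r_i, 2) ≤ C(91, 2) = 4095. By convexity Σ_i C(r_i, 2) ≥ 27·C(z/27, 2) = z(z − 27)/(2·27), giving z² − 27z − 27·91·90 ≤ 0 and hence z ≤ (1/2)[27 + √(729 + 4·221130)] = (1/2)[27 + √885249] ≈ (1/2)(27 + 940.8767) = 483.9384.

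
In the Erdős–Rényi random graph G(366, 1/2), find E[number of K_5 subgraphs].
E[# K_5] = C(366, 5) · (1/2)^C(5, 2) = 53248733538 / 2^10 = 26624366769/512 ≈ 52000716.345703

For each 5-subset S of vertices (there are C(366, 5) = 53248733538 such S), let X_S = 1 if S induces a K_5 (all C(5, 2) = 10 edges present). Then P(X_S = 1) = (1/2)^10 = 1/1024. By linearity of expectation, E[# K_5] = C(366, 5) · (1/2)^10 = 53248733538 / 1024 = 26624366769/512 ≈ 52000716.345703.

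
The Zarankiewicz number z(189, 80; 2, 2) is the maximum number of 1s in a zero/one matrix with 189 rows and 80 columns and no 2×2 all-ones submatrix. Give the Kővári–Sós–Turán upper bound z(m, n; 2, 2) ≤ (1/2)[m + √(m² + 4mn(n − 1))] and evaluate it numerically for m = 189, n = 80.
z(189, 80; 2, 2) ≤ (1/2)[189 + √(189² + 4·189·80·79)] = (1/2)[189 + √4813641] = 1191.5006

Kővári–Sós–Turán: let r_1, ..., r_189 be the row sums and z = Σ r_i the total number of 1s. Each pair of columns can share at most one row with both entries 1 (else a 2×2 all-ones block appears), so Σ_i C(r_i, 2) ≤ C(80, 2) = 3160. By convexity Σ_i C(r_i, 2) ≥ 189·C(z/189, 2) = z(z − 189)/(2·189), giving z² − 189z − 189·80·79 ≤ 0 and hence z ≤ (1/2)[189 + √(35721 + 4·1194480)] = (1/2)[189 + √4813641] ≈ (1/2)(189 + 2194.0011) = 1191.5006.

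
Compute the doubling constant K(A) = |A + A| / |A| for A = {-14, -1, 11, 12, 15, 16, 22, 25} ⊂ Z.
K = |A + A| / |A| = 31/8

Enumerate A + A = {a + b : a, b ∈ A}. With |A| = 8, there are |A|^2 = 64 ordered sum pairs; collecting distinct values, A + A = {-28, -15, -3, -2, 1, 2, 8, 10, 11, 14, 15, 21, 22, 23, 24, 26, 27, 28, 30, 31, 32, 33, 34, 36, 37, 38, 40, 41, 44, 47, 50}, so |A + A| = 31. Thus K = 31/8. For comparison, the minimum possible |A + A| over all 8-element sets is 2·8 − 1 = 15 (so min K = 15/8), attained only by arithmetic progressions.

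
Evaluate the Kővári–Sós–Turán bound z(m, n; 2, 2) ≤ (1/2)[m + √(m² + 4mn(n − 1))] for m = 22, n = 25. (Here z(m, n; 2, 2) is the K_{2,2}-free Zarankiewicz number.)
z(22, 25; 2, 2) ≤ (1/2)[22 + √(22² + 4·22·25·24)] = (1/2)[22 + √53284] = 126.4166

Kővári–Sós–Turán: let r_1, ..., r_22 be the row sums and z = Σ r_i the total number of 1s. Each pair of columns can share at most one row with both entries 1 (else a 2×2 all-ones block appears), so Σ_i C(r_i, 2) ≤ C(25, 2) = 300. By convexity Σ_i C(r_i, 2) ≥ 22·C(z/22, 2) = z(z − 22)/(2·22), giving z² − 22z − 22·25·24 ≤ 0 and hence z ≤ (1/2)[22 + √(484 + 4·13200)] = (1/2)[22 + √53284] ≈ (1/2)(22 + 230.8333) = 126.4166.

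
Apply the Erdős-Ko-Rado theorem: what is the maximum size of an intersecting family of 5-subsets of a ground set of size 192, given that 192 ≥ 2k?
max |F| = C(191, 4) = 53727345

Erdős-Ko-Rado (1961): when n ≥ 2k, max |F| = C(n−1, k−1). The bound is attained by the star {A : i ∈ A} for any fixed i ∈ [n]. Here C(192−1, 5−1) = C(191, 4) = 53727345.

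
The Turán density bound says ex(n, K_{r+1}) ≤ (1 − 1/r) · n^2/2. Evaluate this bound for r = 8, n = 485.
Turán density bound = (7/8) · 485^2/2 = 1646575/16 ≈ 102910.9375

Turán's theorem: ex(n, K_{r+1}) is achieved by the complete r-partite Turán graph T(n, r) with parts as balanced as possible, and is at most (1 − 1/r) · n^2/2. For r = 8, n = 485: the density bound is (7/8) · 235225/2 = 1646575/16 ≈ 102910.9375. The integer-valued extremum is e(T(485, 8)) = 102910, which is strictly less than the density bound 1646575/16 since 8 ∤ 485 (the parts of T(485, 8) cannot all be equal).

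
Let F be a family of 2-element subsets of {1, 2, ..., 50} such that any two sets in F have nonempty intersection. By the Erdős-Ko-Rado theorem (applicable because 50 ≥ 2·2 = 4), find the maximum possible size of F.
max |F| = C(49, 1) = 49

The Erdős-Ko-Rado theorem states: for n ≥ 2k, an intersecting family of k-subsets of an n-element set has size at most C(n − 1, k − 1), with equality for 'star' families {A ⊆ [n] : |A| = k, i ∈ A} (fix an element i). For n = 50, k = 2: C(49, 1) = 49.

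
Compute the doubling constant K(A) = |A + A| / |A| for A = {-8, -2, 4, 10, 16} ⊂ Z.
K = |A + A| / |A| = 9/5

Enumerate A + A = {a + b : a, b ∈ A}. With |A| = 5, there are |A|^2 = 25 ordered sum pairs; collecting distinct values, A + A = {-16, -10, -4, 2, 8, 14, 20, 26, 32}, so |A + A| = 9. Thus K = 9/5. Here |A + A| = 2|A| − 1 = 9, the minimum possible — so K = 9/5 is minimal, which holds iff A is an arithmetic progression.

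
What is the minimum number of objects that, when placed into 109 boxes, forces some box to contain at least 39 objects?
n = (39 − 1)·109 + 1 = 4143

By the generalised pigeonhole principle, to guarantee some box contains ≥ r objects we need more than (r − 1) · k objects total. Threshold: n = (r − 1) · k + 1. With r = 39 and k = 109: n = 38 · 109 + 1 = 4142 + 1 = 4143. For n = 4142 = 38 · 109, we can put exactly 38 objects in every box, avoiding 39 in any single one — so 4143 is tight.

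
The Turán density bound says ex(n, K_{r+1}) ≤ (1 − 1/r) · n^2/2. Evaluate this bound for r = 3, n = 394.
Turán density bound = (2/3) · 394^2/2 = 155236/3 ≈ 51745.3333

Turán's theorem: ex(n, K_{r+1}) is achieved by the complete r-partite Turán graph T(n, r) with parts as balanced as possible, and is at most (1 − 1/r) · n^2/2. For r = 3, n = 394: the density bound is (2/3) · 155236/2 = 155236/3 ≈ 51745.3333. The integer-valued extremum is e(T(394, 3)) = 51745, which is strictly less than the density bound 155236/3 since 3 ∤ 394 (the parts of T(394, 3) cannot all be equal).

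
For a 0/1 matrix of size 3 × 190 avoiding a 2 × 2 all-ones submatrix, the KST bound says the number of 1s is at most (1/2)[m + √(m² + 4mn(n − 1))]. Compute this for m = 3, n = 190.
z(3, 190; 2, 2) ≤ (1/2)[3 + √(3² + 4·3·190·189)] = (1/2)[3 + √430929] = 329.7259

Kővári–Sós–Turán: let r_1, ..., r_3 be the row sums and z = Σ r_i the total number of 1s. Each pair of columns can share at most one row with both entries 1 (else a 2×2 all-ones block appears), so Σ_i C(r_i, 2) ≤ C(190, 2) = 17955. By convexity Σ_i C(r_i, 2) ≥ 3·C(z/3, 2) = z(z − 3)/(2·3), giving z² − 3z − 3·190·189 ≤ 0 and hence z ≤ (1/2)[3 + √(9 + 4·107730)] = (1/2)[3 + √430929] ≈ (1/2)(3 + 656.4518) = 329.7259.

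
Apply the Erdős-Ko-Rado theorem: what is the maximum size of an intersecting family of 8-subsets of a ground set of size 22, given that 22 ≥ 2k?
max |F| = C(21, 7) = 116280

The Erdős-Ko-Rado theorem states: for n ≥ 2k, an intersecting family of k-subsets of an n-element set has size at most C(n − 1, k − 1), with equality for 'star' families {A ⊆ [n] : |A| = k, i ∈ A} (fix an element i). For n = 22, k = 8: C(21, 7) = 116280.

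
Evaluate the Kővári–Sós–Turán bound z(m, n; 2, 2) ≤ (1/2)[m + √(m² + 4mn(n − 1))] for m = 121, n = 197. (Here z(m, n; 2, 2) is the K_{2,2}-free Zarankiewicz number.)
z(121, 197; 2, 2) ≤ (1/2)[121 + √(121² + 4·121·197·196)] = (1/2)[121 + √18702849] = 2222.8395

Kővári–Sós–Turán: let r_1, ..., r_121 be the row sums and z = Σ r_i the total number of 1s. Each pair of columns can share at most one row with both entries 1 (else a 2×2 all-ones block appears), so Σ_i C(r_i, 2) ≤ C(197, 2) = 19306. By convexity Σ_i C(r_i, 2) ≥ 121·C(z/121, 2) = z(z − 121)/(2·121), giving z² − 121z − 121·197·196 ≤ 0 and hence z ≤ (1/2)[121 + √(14641 + 4·4672052)] = (1/2)[121 + √18702849] ≈ (1/2)(121 + 4324.6791) = 2222.8395.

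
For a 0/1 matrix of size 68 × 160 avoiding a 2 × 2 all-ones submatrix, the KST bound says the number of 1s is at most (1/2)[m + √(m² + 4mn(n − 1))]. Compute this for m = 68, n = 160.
z(68, 160; 2, 2) ≤ (1/2)[68 + √(68² + 4·68·160·159)] = (1/2)[68 + √6924304] = 1349.7036

Kővári–Sós–Turán: let r_1, ..., r_68 be the row sums and z = Σ r_i the total number of 1s. Each pair of columns can share at most one row with both entries 1 (else a 2×2 all-ones block appears), so Σ_i C(r_i, 2) ≤ C(160, 2) = 12720. By convexity Σ_i C(r_i, 2) ≥ 68·C(z/68, 2) = z(z − 68)/(2·68), giving z² − 68z − 68·160·159 ≤ 0 and hence z ≤ (1/2)[68 + √(4624 + 4·1729920)] = (1/2)[68 + √6924304] ≈ (1/2)(68 + 2631.4072) = 1349.7036.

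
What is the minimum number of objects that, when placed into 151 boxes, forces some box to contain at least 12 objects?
n = (12 − 1)·151 + 1 = 1662

By the generalised pigeonhole principle, to guarantee some box contains ≥ r objects we need more than (r − 1) · k objects total. Threshold: n = (r − 1) · k + 1. With r = 12 and k = 151: n = 11 · 151 + 1 = 1661 + 1 = 1662. For n = 1661 = 11 · 151, we can put exactly 11 objects in every box, avoiding 12 in any single one — so 1662 is tight.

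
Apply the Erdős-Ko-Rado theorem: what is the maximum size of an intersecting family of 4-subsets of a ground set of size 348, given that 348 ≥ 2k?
max |F| = C(347, 3) = 6903565

Erdős-Ko-Rado (1961): when n ≥ 2k, max |F| = C(n−1, k−1). The bound is attained by the star {A : i ∈ A} for any fixed i ∈ [n]. Here C(348−1, 4−1) = C(347, 3) = 6903565.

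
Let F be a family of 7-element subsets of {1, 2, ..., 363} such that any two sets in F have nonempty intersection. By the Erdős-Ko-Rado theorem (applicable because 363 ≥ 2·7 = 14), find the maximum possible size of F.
max |F| = C(362, 6) = 2997998892714

Erdős-Ko-Rado (1961): when n ≥ 2k, max |F| = C(n−1, k−1). The bound is attained by the star {A : i ∈ A} for any fixed i ∈ [n]. Here C(363−1, 7−1) = C(362, 6) = 2997998892714.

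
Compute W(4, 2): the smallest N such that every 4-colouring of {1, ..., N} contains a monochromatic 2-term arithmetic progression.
W(4, 2) = 4 + 1 = 5

A 2-term AP is any pair of integers, so a monochromatic 2-AP exists iff some colour is used at least twice. With 4 colours, the colouring i ↦ i on {1, ..., 4} uses each colour once, avoiding any monochromatic pair, so W(4, 2) > 4. For {1, ..., 5}, pigeonhole forces two integers of the same colour, which form a monochromatic 2-AP. Hence W(4, 2) = 5.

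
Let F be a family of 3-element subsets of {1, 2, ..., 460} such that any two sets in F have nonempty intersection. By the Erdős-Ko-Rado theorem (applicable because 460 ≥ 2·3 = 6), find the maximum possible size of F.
max |F| = C(459, 2) = 105111

The Erdős-Ko-Rado theorem states: for n ≥ 2k, an intersecting family of k-subsets of an n-element set has size at most C(n − 1, k − 1), with equality for 'star' families {A ⊆ [n] : |A| = k, i ∈ A} (fix an element i). For n = 460, k = 3: C(459, 2) = 105111.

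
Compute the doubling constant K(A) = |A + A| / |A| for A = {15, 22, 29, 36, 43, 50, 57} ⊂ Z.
K = |A + A| / |A| = 13/7

Enumerate A + A = {a + b : a, b ∈ A}. With |A| = 7, there are |A|^2 = 49 ordered sum pairs; collecting distinct values, A + A = {30, 37, 44, 51, 58, 65, 72, 79, 86, 93, 100, 107, 114}, so |A + A| = 13. Thus K = 13/7. Here |A + A| = 2|A| − 1 = 13, the minimum possible — so K = 13/7 is minimal, which holds iff A is an arithmetic progression.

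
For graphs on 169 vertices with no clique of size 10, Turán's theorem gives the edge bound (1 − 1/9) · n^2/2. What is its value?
Turán density bound = (8/9) · 169^2/2 = 114244/9 ≈ 12693.7778

Turán's theorem: ex(n, K_{r+1}) is achieved by the complete r-partite Turán graph T(n, r) with parts as balanced as possible, and is at most (1 − 1/r) · n^2/2. For r = 9, n = 169: the density bound is (8/9) · 28561/2 = 114244/9 ≈ 12693.7778. The integer-valued extremum is e(T(169, 9)) = 12693, which is strictly less than the density bound 114244/9 since 9 ∤ 169 (the parts of T(169, 9) cannot all be equal).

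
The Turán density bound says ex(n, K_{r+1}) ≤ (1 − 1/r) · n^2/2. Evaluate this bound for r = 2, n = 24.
Turán density bound = (1/2) · 24^2/2 = 144

Turán's theorem: ex(n, K_{r+1}) is achieved by the complete r-partite Turán graph T(n, r) with parts as balanced as possible, and is at most (1 − 1/r) · n^2/2. For r = 2, n = 24: the density bound is (1/2) · 576/2 = 144. Since 2 ∣ 24, the Turán graph T(24, 2) has parts of equal size 12, and its edge count e(T(24, 2)) = 144 attains the density bound exactly.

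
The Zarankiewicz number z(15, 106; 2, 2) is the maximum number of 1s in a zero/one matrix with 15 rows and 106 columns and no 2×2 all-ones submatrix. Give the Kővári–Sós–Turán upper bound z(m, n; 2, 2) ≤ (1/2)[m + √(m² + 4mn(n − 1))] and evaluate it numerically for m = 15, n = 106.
z(15, 106; 2, 2) ≤ (1/2)[15 + √(15² + 4·15·106·105)] = (1/2)[15 + √668025] = 416.164

Kővári–Sós–Turán: let r_1, ..., r_15 be the row sums and z = Σ r_i the total number of 1s. Each pair of columns can share at most one row with both entries 1 (else a 2×2 all-ones block appears), so Σ_i C(r_i, 2) ≤ C(106, 2) = 5565. By convexity Σ_i C(r_i, 2) ≥ 15·C(z/15, 2) = z(z − 15)/(2·15), giving z² − 15z − 15·106·105 ≤ 0 and hence z ≤ (1/2)[15 + √(225 + 4·166950)] = (1/2)[15 + √668025] ≈ (1/2)(15 + 817.328) = 416.164.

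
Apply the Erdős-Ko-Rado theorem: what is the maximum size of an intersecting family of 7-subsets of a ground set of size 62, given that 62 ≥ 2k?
max |F| = C(61, 6) = 55525372

Erdős-Ko-Rado (1961): when n ≥ 2k, max |F| = C(n−1, k−1). The bound is attained by the star {A : i ∈ A} for any fixed i ∈ [n]. Here C(62−1, 7−1) = C(61, 6) = 55525372.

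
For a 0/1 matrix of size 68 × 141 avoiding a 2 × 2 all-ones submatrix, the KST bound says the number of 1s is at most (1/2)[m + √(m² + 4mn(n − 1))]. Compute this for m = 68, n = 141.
z(68, 141; 2, 2) ≤ (1/2)[68 + √(68² + 4·68·141·140)] = (1/2)[68 + √5373904] = 1193.0841

Kővári–Sós–Turán: let r_1, ..., r_68 be the row sums and z = Σ r_i the total number of 1s. Each pair of columns can share at most one row with both entries 1 (else a 2×2 all-ones block appears), so Σ_i C(r_i, 2) ≤ C(141, 2) = 9870. By convexity Σ_i C(r_i, 2) ≥ 68·C(z/68, 2) = z(z − 68)/(2·68), giving z² − 68z − 68·141·140 ≤ 0 and hence z ≤ (1/2)[68 + √(4624 + 4·1342320)] = (1/2)[68 + √5373904] ≈ (1/2)(68 + 2318.1682) = 1193.0841.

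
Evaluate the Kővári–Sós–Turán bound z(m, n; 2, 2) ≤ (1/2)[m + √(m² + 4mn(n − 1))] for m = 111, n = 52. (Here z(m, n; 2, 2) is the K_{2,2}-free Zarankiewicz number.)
z(111, 52; 2, 2) ≤ (1/2)[111 + √(111² + 4·111·52·51)] = (1/2)[111 + √1189809] = 600.8918

Kővári–Sós–Turán: let r_1, ..., r_111 be the row sums and z = Σ r_i the total number of 1s. Each pair of columns can share at most one row with both entries 1 (else a 2×2 all-ones block appears), so Σ_i C(r_i, 2) ≤ C(52, 2) = 1326. By convexity Σ_i C(r_i, 2) ≥ 111·C(z/111, 2) = z(z − 111)/(2·111), giving z² − 111z − 111·52·51 ≤ 0 and hence z ≤ (1/2)[111 + √(12321 + 4·294372)] = (1/2)[111 + √1189809] ≈ (1/2)(111 + 1090.7837) = 600.8918.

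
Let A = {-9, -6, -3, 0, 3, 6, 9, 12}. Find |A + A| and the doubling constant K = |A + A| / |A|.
K = |A + A| / |A| = 15/8

Enumerate A + A = {a + b : a, b ∈ A}. With |A| = 8, there are |A|^2 = 64 ordered sum pairs; collecting distinct values, A + A = {-18, -15, -12, -9, -6, -3, 0, 3, 6, 9, 12, 15, 18, 21, 24}, so |A + A| = 15. Thus K = 15/8. Here |A + A| = 2|A| − 1 = 15, the minimum possible — so K = 15/8 is minimal, which holds iff A is an arithmetic progression.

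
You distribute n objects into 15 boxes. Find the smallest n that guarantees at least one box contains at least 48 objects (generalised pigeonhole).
n = (48 − 1)·15 + 1 = 706

By the generalised pigeonhole principle, to guarantee some box contains ≥ r objects we need more than (r − 1) · k objects total. Threshold: n = (r − 1) · k + 1. With r = 48 and k = 15: n = 47 · 15 + 1 = 705 + 1 = 706. For n = 705 = 47 · 15, we can put exactly 47 objects in every box, avoiding 48 in any single one — so 706 is tight.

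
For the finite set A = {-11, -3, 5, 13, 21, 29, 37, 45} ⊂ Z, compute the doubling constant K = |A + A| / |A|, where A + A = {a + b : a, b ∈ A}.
K = |A + A| / |A| = 15/8

Enumerate A + A = {a + b : a, b ∈ A}. With |A| = 8, there are |A|^2 = 64 ordered sum pairs; collecting distinct values, A + A = {-22, -14, -6, 2, 10, 18, 26, 34, 42, 50, 58, 66, 74, 82, 90}, so |A + A| = 15. Thus K = 15/8. Here |A + A| = 2|A| − 1 = 15, the minimum possible — so K = 15/8 is minimal, which holds iff A is an arithmetic progression.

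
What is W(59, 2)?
W(59, 2) = 59 + 1 = 60

A 2-term AP is any pair of integers, so a monochromatic 2-AP exists iff some colour is used at least twice. With 59 colours, the colouring i ↦ i on {1, ..., 59} uses each colour once, avoiding any monochromatic pair, so W(59, 2) > 59. For {1, ..., 60}, pigeonhole forces two integers of the same colour, which form a monochromatic 2-AP. Hence W(59, 2) = 60.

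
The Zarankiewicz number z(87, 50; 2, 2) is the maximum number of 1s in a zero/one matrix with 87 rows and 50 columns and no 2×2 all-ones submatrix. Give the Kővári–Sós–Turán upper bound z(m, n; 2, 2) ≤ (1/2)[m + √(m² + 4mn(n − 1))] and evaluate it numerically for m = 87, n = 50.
z(87, 50; 2, 2) ≤ (1/2)[87 + √(87² + 4·87·50·49)] = (1/2)[87 + √860169] = 507.2265

Kővári–Sós–Turán: let r_1, ..., r_87 be the row sums and z = Σ r_i the total number of 1s. Each pair of columns can share at most one row with both entries 1 (else a 2×2 all-ones block appears), so Σ_i C(r_i, 2) ≤ C(50, 2) = 1225. By convexity Σ_i C(r_i, 2) ≥ 87·C(z/87, 2) = z(z − 87)/(2·87), giving z² − 87z − 87·50·49 ≤ 0 and hence z ≤ (1/2)[87 + √(7569 + 4·213150)] = (1/2)[87 + √860169] ≈ (1/2)(87 + 927.453) = 507.2265.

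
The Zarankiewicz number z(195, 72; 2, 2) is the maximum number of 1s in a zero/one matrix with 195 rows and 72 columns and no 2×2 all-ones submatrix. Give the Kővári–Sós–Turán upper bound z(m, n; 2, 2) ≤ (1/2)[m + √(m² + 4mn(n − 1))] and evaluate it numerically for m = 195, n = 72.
z(195, 72; 2, 2) ≤ (1/2)[195 + √(195² + 4·195·72·71)] = (1/2)[195 + √4025385] = 1100.6681

Kővári–Sós–Turán: let r_1, ..., r_195 be the row sums and z = Σ r_i the total number of 1s. Each pair of columns can share at most one row with both entries 1 (else a 2×2 all-ones block appears), so Σ_i C(r_i, 2) ≤ C(72, 2) = 2556. By convexity Σ_i C(r_i, 2) ≥ 195·C(z/195, 2) = z(z − 195)/(2·195), giving z² − 195z − 195·72·71 ≤ 0 and hence z ≤ (1/2)[195 + √(38025 + 4·996840)] = (1/2)[195 + √4025385] ≈ (1/2)(195 + 2006.3362) = 1100.6681.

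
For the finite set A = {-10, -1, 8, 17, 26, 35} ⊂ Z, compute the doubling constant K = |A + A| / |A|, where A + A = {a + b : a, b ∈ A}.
K = |A + A| / |A| = 11/6

Enumerate A + A = {a + b : a, b ∈ A}. With |A| = 6, there are |A|^2 = 36 ordered sum pairs; collecting distinct values, A + A = {-20, -11, -2, 7, 16, 25, 34, 43, 52, 61, 70}, so |A + A| = 11. Thus K = 11/6. Here |A + A| = 2|A| − 1 = 11, the minimum possible — so K = 11/6 is minimal, which holds iff A is an arithmetic progression.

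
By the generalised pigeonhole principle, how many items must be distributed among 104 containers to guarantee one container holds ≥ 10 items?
n = (10 − 1)·104 + 1 = 937

By the generalised pigeonhole principle, to guarantee some box contains ≥ r objects we need more than (r − 1) · k objects total. Threshold: n = (r − 1) · k + 1. With r = 10 and k = 104: n = 9 · 104 + 1 = 936 + 1 = 937. For n = 936 = 9 · 104, we can put exactly 9 objects in every box, avoiding 10 in any single one — so 937 is tight.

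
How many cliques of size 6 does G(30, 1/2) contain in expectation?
E[# K_6] = C(30, 6) · (1/2)^C(6, 2) = 593775 / 2^15 ≈ 18.120575

For each 6-subset S of vertices (there are C(30, 6) = 593775 such S), let X_S = 1 if S induces a K_6 (all C(6, 2) = 15 edges present). Then P(X_S = 1) = (1/2)^15 = 1/32768. By linearity of expectation, E[# K_6] = C(30, 6) · (1/2)^15 = 593775 / 32768 ≈ 18.120575.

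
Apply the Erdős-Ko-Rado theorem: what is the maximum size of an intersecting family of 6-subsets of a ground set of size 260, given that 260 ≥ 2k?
max |F| = C(259, 5) = 9342250176

Erdős-Ko-Rado (1961): when n ≥ 2k, max |F| = C(n−1, k−1). The bound is attained by the star {A : i ∈ A} for any fixed i ∈ [n]. Here C(260−1, 6−1) = C(259, 5) = 9342250176.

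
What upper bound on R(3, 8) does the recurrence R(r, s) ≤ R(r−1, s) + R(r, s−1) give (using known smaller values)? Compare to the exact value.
R(3, 8) ≤ R(2, 8) + R(3, 7) = 8 + 23 = 31; exact value R(3, 8) = 28.

The Erdős–Szekeres recurrence R(r, s) ≤ R(r−1, s) + R(r, s−1) applied to (r, s) = (3, 8) gives
  R(3, 8) ≤ R(2, 8) + R(3, 7) = 8 + 23 = 31.
(Recall R(2, k) = k and R is symmetric.) The recurrence is not tight here (it gives 31, but the exact value is R(3, 8) = 28); the tight upper bound requires a sharper argument than the simple recurrence, combined with a lower-bound construction on K_{27}.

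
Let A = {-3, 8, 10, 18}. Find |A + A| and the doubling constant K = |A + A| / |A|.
K = |A + A| / |A| = 10/4 = 5/2

Enumerate A + A = {a + b : a, b ∈ A}. With |A| = 4, there are |A|^2 = 16 ordered sum pairs; collecting distinct values, A + A = {-6, 5, 7, 15, 16, 18, 20, 26, 28, 36}, so |A + A| = 10. Thus K = 10/4 = 5/2. For comparison, the minimum possible |A + A| over all 4-element sets is 2·4 − 1 = 7 (so min K = 7/4), attained only by arithmetic progressions.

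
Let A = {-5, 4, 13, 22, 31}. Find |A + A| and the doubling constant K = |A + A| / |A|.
K = |A + A| / |A| = 9/5

Enumerate A + A = {a + b : a, b ∈ A}. With |A| = 5, there are |A|^2 = 25 ordered sum pairs; collecting distinct values, A + A = {-10, -1, 8, 17, 26, 35, 44, 53, 62}, so |A + A| = 9. Thus K = 9/5. Here |A + A| = 2|A| − 1 = 9, the minimum possible — so K = 9/5 is minimal, which holds iff A is an arithmetic progression.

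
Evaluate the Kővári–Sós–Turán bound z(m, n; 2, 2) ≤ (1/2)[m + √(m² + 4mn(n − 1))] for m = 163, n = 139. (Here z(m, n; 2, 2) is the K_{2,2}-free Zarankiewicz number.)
z(163, 139; 2, 2) ≤ (1/2)[163 + √(163² + 4·163·139·138)] = (1/2)[163 + √12533233] = 1851.6153

Kővári–Sós–Turán: let r_1, ..., r_163 be the row sums and z = Σ r_i the total number of 1s. Each pair of columns can share at most one row with both entries 1 (else a 2×2 all-ones block appears), so Σ_i C(r_i, 2) ≤ C(139, 2) = 9591. By convexity Σ_i C(r_i, 2) ≥ 163·C(z/163, 2) = z(z − 163)/(2·163), giving z² − 163z − 163·139·138 ≤ 0 and hence z ≤ (1/2)[163 + √(26569 + 4·3126666)] = (1/2)[163 + √12533233] ≈ (1/2)(163 + 3540.2306) = 1851.6153.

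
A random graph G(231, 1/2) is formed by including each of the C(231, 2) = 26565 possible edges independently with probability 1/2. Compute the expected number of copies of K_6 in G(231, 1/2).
E[# K_6] = C(231, 6) · (1/2)^C(6, 2) = 197656884271 / 2^15 ≈ 6032009.407684

For each 6-subset S of vertices (there are C(231, 6) = 197656884271 such S), let X_S = 1 if S induces a K_6 (all C(6, 2) = 15 edges present). Then P(X_S = 1) = (1/2)^15 = 1/32768. By linearity of expectation, E[# K_6] = C(231, 6) · (1/2)^15 = 197656884271 / 32768 ≈ 6032009.407684.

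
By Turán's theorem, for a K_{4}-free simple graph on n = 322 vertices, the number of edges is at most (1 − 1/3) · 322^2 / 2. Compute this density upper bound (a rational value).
Turán density bound = (2/3) · 322^2/2 = 103684/3 ≈ 34561.3333

Turán's theorem: ex(n, K_{r+1}) is achieved by the complete r-partite Turán graph T(n, r) with parts as balanced as possible, and is at most (1 − 1/r) · n^2/2. For r = 3, n = 322: the density bound is (2/3) · 103684/2 = 103684/3 ≈ 34561.3333. The integer-valued extremum is e(T(322, 3)) = 34561, which is strictly less than the density bound 103684/3 since 3 ∤ 322 (the parts of T(322, 3) cannot all be equal).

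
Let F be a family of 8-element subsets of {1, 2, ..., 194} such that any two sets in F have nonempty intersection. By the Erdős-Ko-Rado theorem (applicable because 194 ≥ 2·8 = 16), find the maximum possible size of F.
max |F| = C(193, 7) = 1772867299104

Erdős-Ko-Rado (1961): when n ≥ 2k, max |F| = C(n−1, k−1). The bound is attained by the star {A : i ∈ A} for any fixed i ∈ [n]. Here C(194−1, 8−1) = C(193, 7) = 1772867299104.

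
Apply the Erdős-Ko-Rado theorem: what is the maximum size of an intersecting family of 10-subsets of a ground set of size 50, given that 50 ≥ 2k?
max |F| = C(49, 9) = 2054455634

Erdős-Ko-Rado (1961): when n ≥ 2k, max |F| = C(n−1, k−1). The bound is attained by the star {A : i ∈ A} for any fixed i ∈ [n]. Here C(50−1, 10−1) = C(49, 9) = 2054455634.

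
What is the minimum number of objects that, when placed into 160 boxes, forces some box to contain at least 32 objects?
n = (32 − 1)·160 + 1 = 4961

By the generalised pigeonhole principle, to guarantee some box contains ≥ r objects we need more than (r − 1) · k objects total. Threshold: n = (r − 1) · k + 1. With r = 32 and k = 160: n = 31 · 160 + 1 = 4960 + 1 = 4961. For n = 4960 = 31 · 160, we can put exactly 31 objects in every box, avoiding 32 in any single one — so 4961 is tight.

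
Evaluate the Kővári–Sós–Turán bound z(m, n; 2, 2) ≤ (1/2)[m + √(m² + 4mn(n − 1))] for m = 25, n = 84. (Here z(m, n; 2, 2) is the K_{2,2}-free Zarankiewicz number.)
z(25, 84; 2, 2) ≤ (1/2)[25 + √(25² + 4·25·84·83)] = (1/2)[25 + √697825] = 430.1796

Kővári–Sós–Turán: let r_1, ..., r_25 be the row sums and z = Σ r_i the total number of 1s. Each pair of columns can share at most one row with both entries 1 (else a 2×2 all-ones block appears), so Σ_i C(r_i, 2) ≤ C(84, 2) = 3486. By convexity Σ_i C(r_i, 2) ≥ 25·C(z/25, 2) = z(z − 25)/(2·25), giving z² − 25z − 25·84·83 ≤ 0 and hence z ≤ (1/2)[25 + √(625 + 4·174300)] = (1/2)[25 + √697825] ≈ (1/2)(25 + 835.3592) = 430.1796.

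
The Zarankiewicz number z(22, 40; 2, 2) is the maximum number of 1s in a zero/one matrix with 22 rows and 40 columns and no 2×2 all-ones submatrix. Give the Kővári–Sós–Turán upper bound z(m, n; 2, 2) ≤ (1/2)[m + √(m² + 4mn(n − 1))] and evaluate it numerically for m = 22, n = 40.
z(22, 40; 2, 2) ≤ (1/2)[22 + √(22² + 4·22·40·39)] = (1/2)[22 + √137764] = 196.5829

Kővári–Sós–Turán: let r_1, ..., r_22 be the row sums and z = Σ r_i the total number of 1s. Each pair of columns can share at most one row with both entries 1 (else a 2×2 all-ones block appears), so Σ_i C(r_i, 2) ≤ C(40, 2) = 780. By convexity Σ_i C(r_i, 2) ≥ 22·C(z/22, 2) = z(z − 22)/(2·22), giving z² − 22z − 22·40·39 ≤ 0 and hence z ≤ (1/2)[22 + √(484 + 4·34320)] = (1/2)[22 + √137764] ≈ (1/2)(22 + 371.1657) = 196.5829.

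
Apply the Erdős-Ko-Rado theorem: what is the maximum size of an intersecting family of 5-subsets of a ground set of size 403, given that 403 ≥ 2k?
max |F| = C(402, 4) = 1071993300

The Erdős-Ko-Rado theorem states: for n ≥ 2k, an intersecting family of k-subsets of an n-element set has size at most C(n − 1, k − 1), with equality for 'star' families {A ⊆ [n] : |A| = k, i ∈ A} (fix an element i). For n = 403, k = 5: C(402, 4) = 1071993300.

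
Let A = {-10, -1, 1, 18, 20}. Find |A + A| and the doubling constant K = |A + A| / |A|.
K = |A + A| / |A| = 14/5

Enumerate A + A = {a + b : a, b ∈ A}. With |A| = 5, there are |A|^2 = 25 ordered sum pairs; collecting distinct values, A + A = {-20, -11, -9, -2, 0, 2, 8, 10, 17, 19, 21, 36, 38, 40}, so |A + A| = 14. Thus K = 14/5. For comparison, the minimum possible |A + A| over all 5-element sets is 2·5 − 1 = 9 (so min K = 9/5), attained only by arithmetic progressions.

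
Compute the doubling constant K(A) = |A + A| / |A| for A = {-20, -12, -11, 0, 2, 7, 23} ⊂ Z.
K = |A + A| / |A| = 28/7 = 4

Enumerate A + A = {a + b : a, b ∈ A}. With |A| = 7, there are |A|^2 = 49 ordered sum pairs; collecting distinct values, A + A = {-40, -32, -31, -24, -23, -22, -20, -18, -13, -12, -11, -10, -9, -5, -4, 0, 2, 3, 4, 7, 9, 11, 12, 14, 23, 25, 30, 46}, so |A + A| = 28. Thus K = 28/7 = 4. For comparison, the minimum possible |A + A| over all 7-element sets is 2·7 − 1 = 13 (so min K = 13/7), attained only by arithmetic progressions.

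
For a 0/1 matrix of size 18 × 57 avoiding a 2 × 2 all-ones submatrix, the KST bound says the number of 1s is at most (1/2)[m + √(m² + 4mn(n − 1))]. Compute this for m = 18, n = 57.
z(18, 57; 2, 2) ≤ (1/2)[18 + √(18² + 4·18·57·56)] = (1/2)[18 + √230148] = 248.8687

Kővári–Sós–Turán: let r_1, ..., r_18 be the row sums and z = Σ r_i the total number of 1s. Each pair of columns can share at most one row with both entries 1 (else a 2×2 all-ones block appears), so Σ_i C(r_i, 2) ≤ C(57, 2) = 1596. By convexity Σ_i C(r_i, 2) ≥ 18·C(z/18, 2) = z(z − 18)/(2·18), giving z² − 18z − 18·57·56 ≤ 0 and hence z ≤ (1/2)[18 + √(324 + 4·57456)] = (1/2)[18 + √230148] ≈ (1/2)(18 + 479.7374) = 248.8687.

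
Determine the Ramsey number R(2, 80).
R(2, 80) = 80

R(2, k) = k for all k ≥ 2: in a 2-colouring of K_k, either some edge is red (a red K_2) or all edges are blue (a blue K_k). And K_{79} coloured all-blue has no blue K_80, so R(2, 80) > 79. Hence R(2, 80) = 80.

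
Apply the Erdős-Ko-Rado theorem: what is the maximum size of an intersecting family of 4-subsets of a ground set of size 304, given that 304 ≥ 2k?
max |F| = C(303, 3) = 4590551

The Erdős-Ko-Rado theorem states: for n ≥ 2k, an intersecting family of k-subsets of an n-element set has size at most C(n − 1, k − 1), with equality for 'star' families {A ⊆ [n] : |A| = k, i ∈ A} (fix an element i). For n = 304, k = 4: C(303, 3) = 4590551.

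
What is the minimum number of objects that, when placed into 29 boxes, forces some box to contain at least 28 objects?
n = (28 − 1)·29 + 1 = 784

By the generalised pigeonhole principle, to guarantee some box contains ≥ r objects we need more than (r − 1) · k objects total. Threshold: n = (r − 1) · k + 1. With r = 28 and k = 29: n = 27 · 29 + 1 = 783 + 1 = 784. For n = 783 = 27 · 29, we can put exactly 27 objects in every box, avoiding 28 in any single one — so 784 is tight.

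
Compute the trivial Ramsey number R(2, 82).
R(2, 82) = 82

R(2, k) = k for all k ≥ 2: in a 2-colouring of K_k, either some edge is red (a red K_2) or all edges are blue (a blue K_k). And K_{81} coloured all-blue has no blue K_82, so R(2, 82) > 81. Hence R(2, 82) = 82.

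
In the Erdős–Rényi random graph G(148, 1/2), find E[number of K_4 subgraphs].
E[# K_4] = C(148, 4) · (1/2)^C(4, 2) = 19190605 / 2^6 = 299853.203125

For each 4-subset S of vertices (there are C(148, 4) = 19190605 such S), let X_S = 1 if S induces a K_4 (all C(4, 2) = 6 edges present). Then P(X_S = 1) = (1/2)^6 = 1/64. By linearity of expectation, E[# K_4] = C(148, 4) · (1/2)^6 = 19190605 / 64 = 299853.203125.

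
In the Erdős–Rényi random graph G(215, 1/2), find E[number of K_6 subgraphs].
E[# K_6] = C(215, 6) · (1/2)^C(6, 2) = 127860662755 / 2^15 ≈ 3901997.764740

For each 6-subset S of vertices (there are C(215, 6) = 127860662755 such S), let X_S = 1 if S induces a K_6 (all C(6, 2) = 15 edges present). Then P(X_S = 1) = (1/2)^15 = 1/32768. By linearity of expectation, E[# K_6] = C(215, 6) · (1/2)^15 = 127860662755 / 32768 ≈ 3901997.764740.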